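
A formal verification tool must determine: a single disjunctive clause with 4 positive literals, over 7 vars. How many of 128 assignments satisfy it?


Step 1: Total=2^7=128
Step 2: Unsat when all 4 false: 2^3=8
Step 3: Sat=128-8=120

120


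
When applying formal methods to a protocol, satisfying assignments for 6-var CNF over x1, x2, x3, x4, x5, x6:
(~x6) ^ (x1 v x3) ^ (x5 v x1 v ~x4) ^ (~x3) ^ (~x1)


CNF with 5 clauses over 6 vars (64 assignments).
An assignment satisfies CNF iff every clause has >=1 true literal.
Check each row (bits = x1,x2,x3,x4,x5,x6; clause T/F shown):
  row 0 [000000]: clauses=TFTTT -> 0
  row 1 [000001]: clauses=FFTTT -> 0
  row 2 [000010]: clauses=TFTTT -> 0
  row 3 [000011]: clauses=FFTTT -> 0
  row 4 [000100]: clauses=TFFTT -> 0
  (every remaining row is evaluated the same way; all 64 results are listed next)
Full result column, 8 rows per line (x1,x2,x3 fixed per line; x4,x5,x6 runs 000..111 left to right):
  rows 0-7 [x1,x2,x3=000]: 00000000  (ones: 0)
  rows 8-15 [x1,x2,x3=001]: 00000000  (ones: 0)
  rows 16-23 [x1,x2,x3=010]: 00000000  (ones: 0)
  rows 24-31 [x1,x2,x3=011]: 00000000  (ones: 0)
  rows 32-39 [x1,x2,x3=100]: 00000000  (ones: 0)
  rows 40-47 [x1,x2,x3=101]: 00000000  (ones: 0)
  rows 48-55 [x1,x2,x3=110]: 00000000  (ones: 0)
  rows 56-63 [x1,x2,x3=111]: 00000000  (ones: 0)
Satisfying assignments = 0+0+0+0+0+0+0+0 = 0

0


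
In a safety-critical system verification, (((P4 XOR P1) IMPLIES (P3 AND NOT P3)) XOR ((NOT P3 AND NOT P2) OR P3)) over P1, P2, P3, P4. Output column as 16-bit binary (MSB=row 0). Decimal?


Formula: (((P4 XOR P1) IMPLIES (P3 AND NOT P3)) XOR ((NOT P3 AND NOT P2) OR P3)) over P1, P2, P3, P4 (16 rows)
Evaluate each row (bits = P1,P2,P3,P4, MSB first):
  row 0 [0000]: (((0 XOR 0) IMPLIES (0 AND NOT 0)) XOR ((NOT 0 AND NOT 0) OR 0)) -> 0
  row 1 [0001]: (((1 XOR 0) IMPLIES (0 AND NOT 0)) XOR ((NOT 0 AND NOT 0) OR 0)) -> 1
  row 2 [0010]: (((0 XOR 0) IMPLIES (1 AND NOT 1)) XOR ((NOT 1 AND NOT 0) OR 1)) -> 0
  row 3 [0011]: (((1 XOR 0) IMPLIES (1 AND NOT 1)) XOR ((NOT 1 AND NOT 0) OR 1)) -> 1
  row 4 [0100]: (((0 XOR 0) IMPLIES (0 AND NOT 0)) XOR ((NOT 0 AND NOT 1) OR 0)) -> 1
  row 5 [0101]: (((1 XOR 0) IMPLIES (0 AND NOT 0)) XOR ((NOT 0 AND NOT 1) OR 0)) -> 0
  row 6 [0110]: (((0 XOR 0) IMPLIES (1 AND NOT 1)) XOR ((NOT 1 AND NOT 1) OR 1)) -> 0
  row 7 [0111]: (((1 XOR 0) IMPLIES (1 AND NOT 1)) XOR ((NOT 1 AND NOT 1) OR 1)) -> 1
  row 8 [1000]: (((0 XOR 1) IMPLIES (0 AND NOT 0)) XOR ((NOT 0 AND NOT 0) OR 0)) -> 1
  row 9 [1001]: (((1 XOR 1) IMPLIES (0 AND NOT 0)) XOR ((NOT 0 AND NOT 0) OR 0)) -> 0
  row 10 [1010]: (((0 XOR 1) IMPLIES (1 AND NOT 1)) XOR ((NOT 1 AND NOT 0) OR 1)) -> 1
  row 11 [1011]: (((1 XOR 1) IMPLIES (1 AND NOT 1)) XOR ((NOT 1 AND NOT 0) OR 1)) -> 0
  row 12 [1100]: (((0 XOR 1) IMPLIES (0 AND NOT 0)) XOR ((NOT 0 AND NOT 1) OR 0)) -> 0
  row 13 [1101]: (((1 XOR 1) IMPLIES (0 AND NOT 0)) XOR ((NOT 0 AND NOT 1) OR 0)) -> 1
  row 14 [1110]: (((0 XOR 1) IMPLIES (1 AND NOT 1)) XOR ((NOT 1 AND NOT 1) OR 1)) -> 1
  row 15 [1111]: (((1 XOR 1) IMPLIES (1 AND NOT 1)) XOR ((NOT 1 AND NOT 1) OR 1)) -> 0
Full result column, 4 rows per line (P1,P2 fixed per line; P3,P4 runs 00..11 left to right):
  rows 0-3 [P1,P2=00]: 0101  = hex 5
  rows 4-7 [P1,P2=01]: 1001  = hex 9
  rows 8-11 [P1,P2=10]: 1010  = hex A
  rows 12-15 [P1,P2=11]: 0110  = hex 6
Output column (row 0 .. row 15) = 0101100110100110
Output column grouped in 4s = 0101 1001 1010 0110 = 0x59A6
Convert to decimal digit by digit (value = value*16 + digit):
  5 -> 5
  5*16 + 9 = 89
  89*16 + 10 (A) = 1434
  1434*16 + 6 = 22950
Decimal = 22950

22950


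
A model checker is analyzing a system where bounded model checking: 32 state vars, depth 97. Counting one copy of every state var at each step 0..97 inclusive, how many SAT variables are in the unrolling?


BMC unrolls to depth k, creating one copy of each state var for steps 0..k.
Step count = 97 + 1 = 98 (steps 0 through 97)
Vars per step = 32
Total = 32 * 98 = 3136

3136


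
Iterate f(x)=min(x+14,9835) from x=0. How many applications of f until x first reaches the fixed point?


Step 1: x=0, cap=9835, increment=14
Step 2: x grows by 14 each step until capped at 9835; fixed point is x=9835
Step 3: iterations = ceil(9835/14) = 703

703


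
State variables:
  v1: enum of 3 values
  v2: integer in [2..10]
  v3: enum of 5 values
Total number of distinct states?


State space = product of domain sizes of all variables.
Domain sizes:
  v1 (enum of 3 values): 3
  v2 (integer in [2..10]): 9
  v3 (enum of 5 values): 5
Product = 3 * 9 * 5 = 135

135


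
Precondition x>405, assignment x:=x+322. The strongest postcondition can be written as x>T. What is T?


Formula: sp(P, x:=E) = exists old_x. (x = E[old_x/x]) AND P[old_x/x] (old_x is the value of x before the assignment; eliminate old_x by solving x = E[old_x/x] for old_x)
Step 1: Precondition P: x>405, i.e. old_x > 405
Step 2: Assignment gives x = old_x + 322, so old_x = x - 322
Step 3: Substitute into P: x - 322 > 405
Step 4: Simplify: x > 405+322 = 727

727


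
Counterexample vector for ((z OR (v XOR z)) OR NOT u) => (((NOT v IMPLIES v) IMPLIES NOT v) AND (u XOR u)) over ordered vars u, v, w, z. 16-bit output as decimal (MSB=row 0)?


F1 = ((z OR (v XOR z)) OR NOT u)
F2 = (((NOT v IMPLIES v) IMPLIES NOT v) AND (u XOR u))
Counterexample to F1=>F2 is where F1=1 and F2=0.
Evaluate each row (bits = u,v,w,z, MSB first):
  row 0 [0000]: F1=1 F2=0 -> F1&~F2 -> 1
  row 1 [0001]: F1=1 F2=0 -> F1&~F2 -> 1
  row 2 [0010]: F1=1 F2=0 -> F1&~F2 -> 1
  row 3 [0011]: F1=1 F2=0 -> F1&~F2 -> 1
  row 4 [0100]: F1=1 F2=0 -> F1&~F2 -> 1
  row 5 [0101]: F1=1 F2=0 -> F1&~F2 -> 1
  row 6 [0110]: F1=1 F2=0 -> F1&~F2 -> 1
  row 7 [0111]: F1=1 F2=0 -> F1&~F2 -> 1
  row 8 [1000]: F1=0 F2=0 -> F1&~F2 -> 0
  row 9 [1001]: F1=1 F2=0 -> F1&~F2 -> 1
  row 10 [1010]: F1=0 F2=0 -> F1&~F2 -> 0
  row 11 [1011]: F1=1 F2=0 -> F1&~F2 -> 1
  row 12 [1100]: F1=1 F2=0 -> F1&~F2 -> 1
  row 13 [1101]: F1=1 F2=0 -> F1&~F2 -> 1
  row 14 [1110]: F1=1 F2=0 -> F1&~F2 -> 1
  row 15 [1111]: F1=1 F2=0 -> F1&~F2 -> 1
Full result column, 4 rows per line (u,v fixed per line; w,z runs 00..11 left to right):
  rows 0-3 [u,v=00]: 1111  = hex F
  rows 4-7 [u,v=01]: 1111  = hex F
  rows 8-11 [u,v=10]: 0101  = hex 5
  rows 12-15 [u,v=11]: 1111  = hex F
Counterexample vector (row 0 .. row 15) = 1111111101011111
Output column grouped in 4s = 1111 1111 0101 1111 = 0xFF5F
Convert to decimal digit by digit (value = value*16 + digit):
  F -> 15
  15*16 + 15 (F) = 255
  255*16 + 5 = 4085
  4085*16 + 15 (F) = 65375
Decimal = 65375

65375


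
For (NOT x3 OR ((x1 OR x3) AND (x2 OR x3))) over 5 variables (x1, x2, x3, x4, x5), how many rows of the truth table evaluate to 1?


Formula: (NOT x3 OR ((x1 OR x3) AND (x2 OR x3))) over 5 vars (32 rows)
Evaluate each row (x1, x2, x3, x4, x5 as bits, MSB first):
  row 0 [00000]: (NOT 0 OR ((0 OR 0) AND (0 OR 0))) -> 1
  row 1 [00001]: (NOT 0 OR ((0 OR 0) AND (0 OR 0))) -> 1
  row 2 [00010]: (NOT 0 OR ((0 OR 0) AND (0 OR 0))) -> 1
  row 3 [00011]: (NOT 0 OR ((0 OR 0) AND (0 OR 0))) -> 1
  row 4 [00100]: (NOT 1 OR ((0 OR 1) AND (0 OR 1))) -> 1
  row 5 [00101]: (NOT 1 OR ((0 OR 1) AND (0 OR 1))) -> 1
  row 6 [00110]: (NOT 1 OR ((0 OR 1) AND (0 OR 1))) -> 1
  row 7 [00111]: (NOT 1 OR ((0 OR 1) AND (0 OR 1))) -> 1
  row 8 [01000]: (NOT 0 OR ((0 OR 0) AND (1 OR 0))) -> 1
  row 9 [01001]: (NOT 0 OR ((0 OR 0) AND (1 OR 0))) -> 1
  row 10 [01010]: (NOT 0 OR ((0 OR 0) AND (1 OR 0))) -> 1
  row 11 [01011]: (NOT 0 OR ((0 OR 0) AND (1 OR 0))) -> 1
  row 12 [01100]: (NOT 1 OR ((0 OR 1) AND (1 OR 1))) -> 1
  row 13 [01101]: (NOT 1 OR ((0 OR 1) AND (1 OR 1))) -> 1
  row 14 [01110]: (NOT 1 OR ((0 OR 1) AND (1 OR 1))) -> 1
  row 15 [01111]: (NOT 1 OR ((0 OR 1) AND (1 OR 1))) -> 1
  row 16 [10000]: (NOT 0 OR ((1 OR 0) AND (0 OR 0))) -> 1
  row 17 [10001]: (NOT 0 OR ((1 OR 0) AND (0 OR 0))) -> 1
  row 18 [10010]: (NOT 0 OR ((1 OR 0) AND (0 OR 0))) -> 1
  row 19 [10011]: (NOT 0 OR ((1 OR 0) AND (0 OR 0))) -> 1
  row 20 [10100]: (NOT 1 OR ((1 OR 1) AND (0 OR 1))) -> 1
  row 21 [10101]: (NOT 1 OR ((1 OR 1) AND (0 OR 1))) -> 1
  row 22 [10110]: (NOT 1 OR ((1 OR 1) AND (0 OR 1))) -> 1
  row 23 [10111]: (NOT 1 OR ((1 OR 1) AND (0 OR 1))) -> 1
  row 24 [11000]: (NOT 0 OR ((1 OR 0) AND (1 OR 0))) -> 1
  row 25 [11001]: (NOT 0 OR ((1 OR 0) AND (1 OR 0))) -> 1
  row 26 [11010]: (NOT 0 OR ((1 OR 0) AND (1 OR 0))) -> 1
  row 27 [11011]: (NOT 0 OR ((1 OR 0) AND (1 OR 0))) -> 1
  row 28 [11100]: (NOT 1 OR ((1 OR 1) AND (1 OR 1))) -> 1
  row 29 [11101]: (NOT 1 OR ((1 OR 1) AND (1 OR 1))) -> 1
  row 30 [11110]: (NOT 1 OR ((1 OR 1) AND (1 OR 1))) -> 1
  row 31 [11111]: (NOT 1 OR ((1 OR 1) AND (1 OR 1))) -> 1
Full result column, 8 rows per line (x1,x2 fixed per line; x3,x4,x5 runs 000..111 left to right):
  rows 0-7 [x1,x2=00]: 11111111  (ones: 8)
  rows 8-15 [x1,x2=01]: 11111111  (ones: 8)
  rows 16-23 [x1,x2=10]: 11111111  (ones: 8)
  rows 24-31 [x1,x2=11]: 11111111  (ones: 8)
Count of 1-rows = 8+8+8+8 = 32

32


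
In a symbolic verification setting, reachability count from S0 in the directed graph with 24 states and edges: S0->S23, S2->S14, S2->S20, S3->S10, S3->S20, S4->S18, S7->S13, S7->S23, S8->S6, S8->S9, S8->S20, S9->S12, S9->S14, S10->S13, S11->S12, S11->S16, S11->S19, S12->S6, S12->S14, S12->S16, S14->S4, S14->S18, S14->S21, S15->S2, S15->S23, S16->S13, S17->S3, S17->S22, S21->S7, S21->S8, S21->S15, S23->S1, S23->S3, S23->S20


BFS from S0:
  layer 0: {S0}
  layer 1: {S23}
  layer 2: {S1, S3, S20}
  layer 3: {S10}
  layer 4: {S13}
Reachable set: {S0, S1, S3, S10, S13, S20, S23}
Count = 7

7


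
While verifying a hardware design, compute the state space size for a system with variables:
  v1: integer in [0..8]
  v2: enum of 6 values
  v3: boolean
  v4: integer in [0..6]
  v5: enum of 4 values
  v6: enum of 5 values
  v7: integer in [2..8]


State space = product of domain sizes of all variables.
Domain sizes:
  v1 (integer in [0..8]): 9
  v2 (enum of 6 values): 6
  v3 (boolean): 2
  v4 (integer in [0..6]): 7
  v5 (enum of 4 values): 4
  v6 (enum of 5 values): 5
  v7 (integer in [2..8]): 7
Product = 9 * 6 * 2 * 7 * 4 * 5 * 7 = 105840

105840


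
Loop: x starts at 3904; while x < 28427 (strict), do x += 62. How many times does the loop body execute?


Step 1: x goes from 3904 toward 28427 by 62; the body runs while x<28427, so iterations = ceil((bound-start)/step)
Step 2: Distance=24523
Step 3: ceil(24523/62)=396

396


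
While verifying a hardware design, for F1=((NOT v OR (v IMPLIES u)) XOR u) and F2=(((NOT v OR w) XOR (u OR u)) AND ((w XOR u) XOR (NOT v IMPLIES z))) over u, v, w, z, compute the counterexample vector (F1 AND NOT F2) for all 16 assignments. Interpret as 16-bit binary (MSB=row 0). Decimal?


F1 = ((NOT v OR (v IMPLIES u)) XOR u)
F2 = (((NOT v OR w) XOR (u OR u)) AND ((w XOR u) XOR (NOT v IMPLIES z)))
Counterexample to F1=>F2 is where F1=1 and F2=0.
Evaluate each row (bits = u,v,w,z, MSB first):
  row 0 [0000]: F1=1 F2=0 -> F1&~F2 -> 1
  row 1 [0001]: F1=1 F2=1 -> F1&~F2 -> 0
  row 2 [0010]: F1=1 F2=1 -> F1&~F2 -> 0
  row 3 [0011]: F1=1 F2=0 -> F1&~F2 -> 1
  row 4 [0100]: F1=0 F2=0 -> F1&~F2 -> 0
  row 5 [0101]: F1=0 F2=0 -> F1&~F2 -> 0
  row 6 [0110]: F1=0 F2=0 -> F1&~F2 -> 0
  row 7 [0111]: F1=0 F2=0 -> F1&~F2 -> 0
  row 8 [1000]: F1=0 F2=0 -> F1&~F2 -> 0
  row 9 [1001]: F1=0 F2=0 -> F1&~F2 -> 0
  row 10 [1010]: F1=0 F2=0 -> F1&~F2 -> 0
  row 11 [1011]: F1=0 F2=0 -> F1&~F2 -> 0
  row 12 [1100]: F1=0 F2=0 -> F1&~F2 -> 0
  row 13 [1101]: F1=0 F2=0 -> F1&~F2 -> 0
  row 14 [1110]: F1=0 F2=0 -> F1&~F2 -> 0
  row 15 [1111]: F1=0 F2=0 -> F1&~F2 -> 0
Full result column, 4 rows per line (u,v fixed per line; w,z runs 00..11 left to right):
  rows 0-3 [u,v=00]: 1001  = hex 9
  rows 4-7 [u,v=01]: 0000  = hex 0
  rows 8-11 [u,v=10]: 0000  = hex 0
  rows 12-15 [u,v=11]: 0000  = hex 0
Counterexample vector (row 0 .. row 15) = 1001000000000000
Output column grouped in 4s = 1001 0000 0000 0000 = 0x9000
Convert to decimal digit by digit (value = value*16 + digit):
  9 -> 9
  9*16 + 0 = 144
  144*16 + 0 = 2304
  2304*16 + 0 = 36864
Decimal = 36864

36864


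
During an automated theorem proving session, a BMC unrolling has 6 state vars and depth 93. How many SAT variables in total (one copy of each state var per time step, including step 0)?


BMC unrolls to depth k, creating one copy of each state var for steps 0..k.
Step count = 93 + 1 = 94 (steps 0 through 93)
Vars per step = 6
Total = 6 * 94 = 564

564


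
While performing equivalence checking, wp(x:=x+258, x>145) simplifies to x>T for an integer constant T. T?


Formula: wp(x:=E, P) = P[E/x] (substitute E for x in postcondition)
Step 1: Postcondition: x>145
Step 2: Substitute x+258 for x: x+258>145
Step 3: Solve for x: x > 145-258 = -113

-113


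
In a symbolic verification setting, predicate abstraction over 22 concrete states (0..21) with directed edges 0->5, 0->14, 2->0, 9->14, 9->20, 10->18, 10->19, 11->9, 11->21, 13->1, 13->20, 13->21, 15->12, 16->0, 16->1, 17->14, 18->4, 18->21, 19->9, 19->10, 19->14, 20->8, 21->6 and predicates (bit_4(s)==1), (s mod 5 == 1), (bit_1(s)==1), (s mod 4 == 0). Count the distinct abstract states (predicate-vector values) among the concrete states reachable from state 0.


BFS from 0:
Concrete reachable: {0, 5, 14}
Abstract via predicates (bit_4(s)==1), (s mod 5 == 1), (bit_1(s)==1), (s mod 4 == 0):
  (0,0,0,0) <- {5}
  (0,0,0,1) <- {0}
  (0,0,1,0) <- {14}
Distinct abstract states = 3

3


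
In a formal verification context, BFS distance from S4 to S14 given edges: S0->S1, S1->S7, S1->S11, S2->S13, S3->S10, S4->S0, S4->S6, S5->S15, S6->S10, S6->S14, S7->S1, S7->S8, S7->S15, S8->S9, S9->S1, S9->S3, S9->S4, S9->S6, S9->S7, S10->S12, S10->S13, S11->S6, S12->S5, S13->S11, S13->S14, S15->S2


BFS layer-by-layer from S4:
  dist 0: {S4}
  dist 1: {S0, S6}
  dist 2: {S1, S10, S14}
  -> S14 reached at distance 2
Shortest path length = 2

2


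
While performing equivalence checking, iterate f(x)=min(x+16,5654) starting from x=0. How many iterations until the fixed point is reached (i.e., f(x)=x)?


Step 1: x=0, cap=5654, increment=16
Step 2: x grows by 16 each step until capped at 5654; fixed point is x=5654
Step 3: iterations = ceil(5654/16) = 354

354


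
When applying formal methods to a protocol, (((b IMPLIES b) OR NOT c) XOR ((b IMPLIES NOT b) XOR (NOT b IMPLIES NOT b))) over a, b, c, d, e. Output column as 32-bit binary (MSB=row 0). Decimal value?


Formula: (((b IMPLIES b) OR NOT c) XOR ((b IMPLIES NOT b) XOR (NOT b IMPLIES NOT b))) over a, b, c, d, e (32 rows)
Evaluate each row (bits = a,b,c,d,e, MSB first):
  row 0 [00000]: (((0 IMPLIES 0) OR NOT 0) XOR ((0 IMPLIES NOT 0) XOR (NOT 0 IMPLIES NOT 0))) -> 1
  row 1 [00001]: (((0 IMPLIES 0) OR NOT 0) XOR ((0 IMPLIES NOT 0) XOR (NOT 0 IMPLIES NOT 0))) -> 1
  row 2 [00010]: (((0 IMPLIES 0) OR NOT 0) XOR ((0 IMPLIES NOT 0) XOR (NOT 0 IMPLIES NOT 0))) -> 1
  row 3 [00011]: (((0 IMPLIES 0) OR NOT 0) XOR ((0 IMPLIES NOT 0) XOR (NOT 0 IMPLIES NOT 0))) -> 1
  row 4 [00100]: (((0 IMPLIES 0) OR NOT 1) XOR ((0 IMPLIES NOT 0) XOR (NOT 0 IMPLIES NOT 0))) -> 1
  row 5 [00101]: (((0 IMPLIES 0) OR NOT 1) XOR ((0 IMPLIES NOT 0) XOR (NOT 0 IMPLIES NOT 0))) -> 1
  row 6 [00110]: (((0 IMPLIES 0) OR NOT 1) XOR ((0 IMPLIES NOT 0) XOR (NOT 0 IMPLIES NOT 0))) -> 1
  row 7 [00111]: (((0 IMPLIES 0) OR NOT 1) XOR ((0 IMPLIES NOT 0) XOR (NOT 0 IMPLIES NOT 0))) -> 1
  row 8 [01000]: (((1 IMPLIES 1) OR NOT 0) XOR ((1 IMPLIES NOT 1) XOR (NOT 1 IMPLIES NOT 1))) -> 0
  row 9 [01001]: (((1 IMPLIES 1) OR NOT 0) XOR ((1 IMPLIES NOT 1) XOR (NOT 1 IMPLIES NOT 1))) -> 0
  row 10 [01010]: (((1 IMPLIES 1) OR NOT 0) XOR ((1 IMPLIES NOT 1) XOR (NOT 1 IMPLIES NOT 1))) -> 0
  row 11 [01011]: (((1 IMPLIES 1) OR NOT 0) XOR ((1 IMPLIES NOT 1) XOR (NOT 1 IMPLIES NOT 1))) -> 0
  row 12 [01100]: (((1 IMPLIES 1) OR NOT 1) XOR ((1 IMPLIES NOT 1) XOR (NOT 1 IMPLIES NOT 1))) -> 0
  row 13 [01101]: (((1 IMPLIES 1) OR NOT 1) XOR ((1 IMPLIES NOT 1) XOR (NOT 1 IMPLIES NOT 1))) -> 0
  row 14 [01110]: (((1 IMPLIES 1) OR NOT 1) XOR ((1 IMPLIES NOT 1) XOR (NOT 1 IMPLIES NOT 1))) -> 0
  row 15 [01111]: (((1 IMPLIES 1) OR NOT 1) XOR ((1 IMPLIES NOT 1) XOR (NOT 1 IMPLIES NOT 1))) -> 0
  row 16 [10000]: (((0 IMPLIES 0) OR NOT 0) XOR ((0 IMPLIES NOT 0) XOR (NOT 0 IMPLIES NOT 0))) -> 1
  row 17 [10001]: (((0 IMPLIES 0) OR NOT 0) XOR ((0 IMPLIES NOT 0) XOR (NOT 0 IMPLIES NOT 0))) -> 1
  row 18 [10010]: (((0 IMPLIES 0) OR NOT 0) XOR ((0 IMPLIES NOT 0) XOR (NOT 0 IMPLIES NOT 0))) -> 1
  row 19 [10011]: (((0 IMPLIES 0) OR NOT 0) XOR ((0 IMPLIES NOT 0) XOR (NOT 0 IMPLIES NOT 0))) -> 1
  row 20 [10100]: (((0 IMPLIES 0) OR NOT 1) XOR ((0 IMPLIES NOT 0) XOR (NOT 0 IMPLIES NOT 0))) -> 1
  row 21 [10101]: (((0 IMPLIES 0) OR NOT 1) XOR ((0 IMPLIES NOT 0) XOR (NOT 0 IMPLIES NOT 0))) -> 1
  row 22 [10110]: (((0 IMPLIES 0) OR NOT 1) XOR ((0 IMPLIES NOT 0) XOR (NOT 0 IMPLIES NOT 0))) -> 1
  row 23 [10111]: (((0 IMPLIES 0) OR NOT 1) XOR ((0 IMPLIES NOT 0) XOR (NOT 0 IMPLIES NOT 0))) -> 1
  row 24 [11000]: (((1 IMPLIES 1) OR NOT 0) XOR ((1 IMPLIES NOT 1) XOR (NOT 1 IMPLIES NOT 1))) -> 0
  row 25 [11001]: (((1 IMPLIES 1) OR NOT 0) XOR ((1 IMPLIES NOT 1) XOR (NOT 1 IMPLIES NOT 1))) -> 0
  row 26 [11010]: (((1 IMPLIES 1) OR NOT 0) XOR ((1 IMPLIES NOT 1) XOR (NOT 1 IMPLIES NOT 1))) -> 0
  row 27 [11011]: (((1 IMPLIES 1) OR NOT 0) XOR ((1 IMPLIES NOT 1) XOR (NOT 1 IMPLIES NOT 1))) -> 0
  row 28 [11100]: (((1 IMPLIES 1) OR NOT 1) XOR ((1 IMPLIES NOT 1) XOR (NOT 1 IMPLIES NOT 1))) -> 0
  row 29 [11101]: (((1 IMPLIES 1) OR NOT 1) XOR ((1 IMPLIES NOT 1) XOR (NOT 1 IMPLIES NOT 1))) -> 0
  row 30 [11110]: (((1 IMPLIES 1) OR NOT 1) XOR ((1 IMPLIES NOT 1) XOR (NOT 1 IMPLIES NOT 1))) -> 0
  row 31 [11111]: (((1 IMPLIES 1) OR NOT 1) XOR ((1 IMPLIES NOT 1) XOR (NOT 1 IMPLIES NOT 1))) -> 0
Full result column, 4 rows per line (a,b,c fixed per line; d,e runs 00..11 left to right):
  rows 0-3 [a,b,c=000]: 1111  = hex F
  rows 4-7 [a,b,c=001]: 1111  = hex F
  rows 8-11 [a,b,c=010]: 0000  = hex 0
  rows 12-15 [a,b,c=011]: 0000  = hex 0
  rows 16-19 [a,b,c=100]: 1111  = hex F
  rows 20-23 [a,b,c=101]: 1111  = hex F
  rows 24-27 [a,b,c=110]: 0000  = hex 0
  rows 28-31 [a,b,c=111]: 0000  = hex 0
Output column (row 0 .. row 31) = 11111111000000001111111100000000
Output column grouped in 4s = 1111 1111 0000 0000 1111 1111 0000 0000 = 0xFF00FF00
Convert to decimal digit by digit (value = value*16 + digit):
  F -> 15
  15*16 + 15 (F) = 255
  255*16 + 0 = 4080
  4080*16 + 0 = 65280
  65280*16 + 15 (F) = 1044495
  1044495*16 + 15 (F) = 16711935
  16711935*16 + 0 = 267390960
  267390960*16 + 0 = 4278255360
Decimal = 4278255360

4278255360


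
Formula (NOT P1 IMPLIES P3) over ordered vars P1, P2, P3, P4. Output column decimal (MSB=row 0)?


Formula: (NOT P1 IMPLIES P3) over P1, P2, P3, P4 (16 rows)
Evaluate each row (bits = P1,P2,P3,P4, MSB first):
  row 0 [0000]: (NOT 0 IMPLIES 0) -> 0
  row 1 [0001]: (NOT 0 IMPLIES 0) -> 0
  row 2 [0010]: (NOT 0 IMPLIES 1) -> 1
  row 3 [0011]: (NOT 0 IMPLIES 1) -> 1
  row 4 [0100]: (NOT 0 IMPLIES 0) -> 0
  row 5 [0101]: (NOT 0 IMPLIES 0) -> 0
  row 6 [0110]: (NOT 0 IMPLIES 1) -> 1
  row 7 [0111]: (NOT 0 IMPLIES 1) -> 1
  row 8 [1000]: (NOT 1 IMPLIES 0) -> 1
  row 9 [1001]: (NOT 1 IMPLIES 0) -> 1
  row 10 [1010]: (NOT 1 IMPLIES 1) -> 1
  row 11 [1011]: (NOT 1 IMPLIES 1) -> 1
  row 12 [1100]: (NOT 1 IMPLIES 0) -> 1
  row 13 [1101]: (NOT 1 IMPLIES 0) -> 1
  row 14 [1110]: (NOT 1 IMPLIES 1) -> 1
  row 15 [1111]: (NOT 1 IMPLIES 1) -> 1
Full result column, 4 rows per line (P1,P2 fixed per line; P3,P4 runs 00..11 left to right):
  rows 0-3 [P1,P2=00]: 0011  = hex 3
  rows 4-7 [P1,P2=01]: 0011  = hex 3
  rows 8-11 [P1,P2=10]: 1111  = hex F
  rows 12-15 [P1,P2=11]: 1111  = hex F
Output column (row 0 .. row 15) = 0011001111111111
Output column grouped in 4s = 0011 0011 1111 1111 = 0x33FF
Convert to decimal digit by digit (value = value*16 + digit):
  3 -> 3
  3*16 + 3 = 51
  51*16 + 15 (F) = 831
  831*16 + 15 (F) = 13311
Decimal = 13311

13311


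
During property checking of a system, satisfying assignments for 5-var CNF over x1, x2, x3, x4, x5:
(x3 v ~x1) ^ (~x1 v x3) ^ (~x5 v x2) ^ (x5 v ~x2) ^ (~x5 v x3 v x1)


CNF with 5 clauses over 5 vars (32 assignments).
An assignment satisfies CNF iff every clause has >=1 true literal.
Check each row (bits = x1,x2,x3,x4,x5; clause T/F shown):
  row 0 [00000]: clauses=TTTTT -> 1
  row 1 [00001]: clauses=TTFTF -> 0
  row 2 [00010]: clauses=TTTTT -> 1
  row 3 [00011]: clauses=TTFTF -> 0
  row 4 [00100]: clauses=TTTTT -> 1
  row 5 [00101]: clauses=TTFTT -> 0
  row 6 [00110]: clauses=TTTTT -> 1
  row 7 [00111]: clauses=TTFTT -> 0
  row 8 [01000]: clauses=TTTFT -> 0
  row 9 [01001]: clauses=TTTTF -> 0
  row 10 [01010]: clauses=TTTFT -> 0
  row 11 [01011]: clauses=TTTTF -> 0
  row 12 [01100]: clauses=TTTFT -> 0
  row 13 [01101]: clauses=TTTTT -> 1
  row 14 [01110]: clauses=TTTFT -> 0
  row 15 [01111]: clauses=TTTTT -> 1
  row 16 [10000]: clauses=FFTTT -> 0
  row 17 [10001]: clauses=FFFTT -> 0
  row 18 [10010]: clauses=FFTTT -> 0
  row 19 [10011]: clauses=FFFTT -> 0
  row 20 [10100]: clauses=TTTTT -> 1
  row 21 [10101]: clauses=TTFTT -> 0
  row 22 [10110]: clauses=TTTTT -> 1
  row 23 [10111]: clauses=TTFTT -> 0
  row 24 [11000]: clauses=FFTFT -> 0
  row 25 [11001]: clauses=FFTTT -> 0
  row 26 [11010]: clauses=FFTFT -> 0
  row 27 [11011]: clauses=FFTTT -> 0
  row 28 [11100]: clauses=TTTFT -> 0
  row 29 [11101]: clauses=TTTTT -> 1
  row 30 [11110]: clauses=TTTFT -> 0
  row 31 [11111]: clauses=TTTTT -> 1
Full result column, 8 rows per line (x1,x2 fixed per line; x3,x4,x5 runs 000..111 left to right):
  rows 0-7 [x1,x2=00]: 10101010  (ones: 4)
  rows 8-15 [x1,x2=01]: 00000101  (ones: 2)
  rows 16-23 [x1,x2=10]: 00001010  (ones: 2)
  rows 24-31 [x1,x2=11]: 00000101  (ones: 2)
Satisfying assignments = 4+2+2+2 = 10

10


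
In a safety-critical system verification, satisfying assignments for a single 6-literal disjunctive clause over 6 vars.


Step 1: Total=2^6=64
Step 2: Unsat when all 6 false: 2^0=1
Step 3: Sat=64-1=63

63


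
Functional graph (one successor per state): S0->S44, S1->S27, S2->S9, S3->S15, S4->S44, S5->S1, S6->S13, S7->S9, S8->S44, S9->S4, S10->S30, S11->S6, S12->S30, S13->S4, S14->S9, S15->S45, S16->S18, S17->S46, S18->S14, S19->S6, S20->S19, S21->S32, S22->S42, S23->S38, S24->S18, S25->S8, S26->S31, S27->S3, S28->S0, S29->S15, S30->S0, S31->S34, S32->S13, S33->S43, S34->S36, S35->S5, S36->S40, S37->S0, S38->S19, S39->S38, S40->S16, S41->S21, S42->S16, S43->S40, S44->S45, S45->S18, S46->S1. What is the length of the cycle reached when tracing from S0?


Trace from S0 until a state repeats:
  S0 -> S44 -> S45 -> S18 -> S14 -> S9 -> S4 -> S44
S44 first seen at step 1, revisited at step 7.
Cycle length = 7 - 1 = 6

6


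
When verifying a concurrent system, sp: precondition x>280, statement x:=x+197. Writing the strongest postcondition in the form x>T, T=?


Formula: sp(P, x:=E) = exists old_x. (x = E[old_x/x]) AND P[old_x/x] (old_x is the value of x before the assignment; eliminate old_x by solving x = E[old_x/x] for old_x)
Step 1: Precondition P: x>280, i.e. old_x > 280
Step 2: Assignment gives x = old_x + 197, so old_x = x - 197
Step 3: Substitute into P: x - 197 > 280
Step 4: Simplify: x > 280+197 = 477

477


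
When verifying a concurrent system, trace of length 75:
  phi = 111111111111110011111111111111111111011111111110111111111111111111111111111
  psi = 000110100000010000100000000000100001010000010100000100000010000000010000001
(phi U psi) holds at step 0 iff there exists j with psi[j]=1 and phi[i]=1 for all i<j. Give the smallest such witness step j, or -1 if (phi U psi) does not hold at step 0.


(phi U psi) at 0: need smallest j with psi[j]=1 and phi[i]=1 for all i in [0,j).
Scan from step 0:
  step 0: phi=1, psi=0 -> continue
  step 1: phi=1, psi=0 -> continue
  step 2: phi=1, psi=0 -> continue
  step 3: psi=1 and phi held for [0,3) -> witness found
Witness step = 3

3


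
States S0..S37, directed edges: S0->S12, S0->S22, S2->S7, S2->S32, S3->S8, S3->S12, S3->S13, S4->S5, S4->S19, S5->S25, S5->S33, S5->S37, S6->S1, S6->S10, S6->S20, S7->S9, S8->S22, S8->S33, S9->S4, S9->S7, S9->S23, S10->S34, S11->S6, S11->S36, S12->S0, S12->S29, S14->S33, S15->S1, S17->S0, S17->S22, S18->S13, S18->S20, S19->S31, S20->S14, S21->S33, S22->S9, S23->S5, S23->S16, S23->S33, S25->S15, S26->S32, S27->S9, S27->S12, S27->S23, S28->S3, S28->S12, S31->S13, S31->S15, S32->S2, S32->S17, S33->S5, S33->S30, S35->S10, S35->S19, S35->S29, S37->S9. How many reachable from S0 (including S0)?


BFS from S0:
  layer 0: {S0}
  layer 1: {S12, S22}
  layer 2: {S9, S29}
  layer 3: {S4, S7, S23}
  layer 4: {S5, S16, S19, S33}
  layer 5: {S25, S30, S31, S37}
  layer 6: {S13, S15}
  layer 7: {S1}
Reachable set: {S0, S1, S4, S5, S7, S9, S12, S13, S15, S16, S19, S22, S23, S25, S29, S30, S31, S33, S37}
Count = 19

19


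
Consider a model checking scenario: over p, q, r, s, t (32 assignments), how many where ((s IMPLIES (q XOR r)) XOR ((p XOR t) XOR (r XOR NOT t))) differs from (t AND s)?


F1 = ((s IMPLIES (q XOR r)) XOR ((p XOR t) XOR (r XOR NOT t)))
F2 = (t AND s)
Evaluate both on each of 32 rows (bits = p,q,r,s,t):
  row 0 [00000]: F1=0 F2=0 -> 0
  row 1 [00001]: F1=0 F2=0 -> 0
  row 2 [00010]: F1=1 F2=0 (differ) -> 1
  row 3 [00011]: F1=1 F2=1 -> 0
  row 4 [00100]: F1=1 F2=0 (differ) -> 1
  row 5 [00101]: F1=1 F2=0 (differ) -> 1
  row 6 [00110]: F1=1 F2=0 (differ) -> 1
  row 7 [00111]: F1=1 F2=1 -> 0
  row 8 [01000]: F1=0 F2=0 -> 0
  row 9 [01001]: F1=0 F2=0 -> 0
  row 10 [01010]: F1=0 F2=0 -> 0
  row 11 [01011]: F1=0 F2=1 (differ) -> 1
  row 12 [01100]: F1=1 F2=0 (differ) -> 1
  row 13 [01101]: F1=1 F2=0 (differ) -> 1
  row 14 [01110]: F1=0 F2=0 -> 0
  row 15 [01111]: F1=0 F2=1 (differ) -> 1
  row 16 [10000]: F1=1 F2=0 (differ) -> 1
  row 17 [10001]: F1=1 F2=0 (differ) -> 1
  row 18 [10010]: F1=0 F2=0 -> 0
  row 19 [10011]: F1=0 F2=1 (differ) -> 1
  row 20 [10100]: F1=0 F2=0 -> 0
  row 21 [10101]: F1=0 F2=0 -> 0
  row 22 [10110]: F1=0 F2=0 -> 0
  row 23 [10111]: F1=0 F2=1 (differ) -> 1
  row 24 [11000]: F1=1 F2=0 (differ) -> 1
  row 25 [11001]: F1=1 F2=0 (differ) -> 1
  row 26 [11010]: F1=1 F2=0 (differ) -> 1
  row 27 [11011]: F1=1 F2=1 -> 0
  row 28 [11100]: F1=0 F2=0 -> 0
  row 29 [11101]: F1=0 F2=0 -> 0
  row 30 [11110]: F1=1 F2=0 (differ) -> 1
  row 31 [11111]: F1=1 F2=1 -> 0
Full result column, 8 rows per line (p,q fixed per line; r,s,t runs 000..111 left to right):
  rows 0-7 [p,q=00]: 00101110  (ones: 4)
  rows 8-15 [p,q=01]: 00011101  (ones: 4)
  rows 16-23 [p,q=10]: 11010001  (ones: 4)
  rows 24-31 [p,q=11]: 11100010  (ones: 4)
Disagreements = 4+4+4+4 = 16

16


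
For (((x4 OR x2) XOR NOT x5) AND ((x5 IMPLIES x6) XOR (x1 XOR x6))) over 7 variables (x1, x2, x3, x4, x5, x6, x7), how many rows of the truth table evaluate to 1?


Formula: (((x4 OR x2) XOR NOT x5) AND ((x5 IMPLIES x6) XOR (x1 XOR x6))) over 7 vars (128 rows)
Evaluate each row (x1, x2, x3, x4, x5, x6, x7 as bits, MSB first):
  row 0 [0000000]: (((0 OR 0) XOR NOT 0) AND ((0 IMPLIES 0) XOR (0 XOR 0))) -> 1
  row 1 [0000001]: (((0 OR 0) XOR NOT 0) AND ((0 IMPLIES 0) XOR (0 XOR 0))) -> 1
  row 2 [0000010]: (((0 OR 0) XOR NOT 0) AND ((0 IMPLIES 1) XOR (0 XOR 1))) -> 0
  row 3 [0000011]: (((0 OR 0) XOR NOT 0) AND ((0 IMPLIES 1) XOR (0 XOR 1))) -> 0
  row 4 [0000100]: (((0 OR 0) XOR NOT 1) AND ((1 IMPLIES 0) XOR (0 XOR 0))) -> 0
  (every remaining row is evaluated the same way; all 128 results are listed next)
Full result column, 8 rows per line (x1,x2,x3,x4 fixed per line; x5,x6,x7 runs 000..111 left to right):
  rows 0-7 [x1,x2,x3,x4=0000]: 11000000  (ones: 2)
  rows 8-15 [x1,x2,x3,x4=0001]: 00000000  (ones: 0)
  rows 16-23 [x1,x2,x3,x4=0010]: 11000000  (ones: 2)
  rows 24-31 [x1,x2,x3,x4=0011]: 00000000  (ones: 0)
  rows 32-39 [x1,x2,x3,x4=0100]: 00000000  (ones: 0)
  rows 40-47 [x1,x2,x3,x4=0101]: 00000000  (ones: 0)
  rows 48-55 [x1,x2,x3,x4=0110]: 00000000  (ones: 0)
  rows 56-63 [x1,x2,x3,x4=0111]: 00000000  (ones: 0)
  rows 64-71 [x1,x2,x3,x4=1000]: 00110000  (ones: 2)
  rows 72-79 [x1,x2,x3,x4=1001]: 00001111  (ones: 4)
  rows 80-87 [x1,x2,x3,x4=1010]: 00110000  (ones: 2)
  rows 88-95 [x1,x2,x3,x4=1011]: 00001111  (ones: 4)
  rows 96-103 [x1,x2,x3,x4=1100]: 00001111  (ones: 4)
  rows 104-111 [x1,x2,x3,x4=1101]: 00001111  (ones: 4)
  rows 112-119 [x1,x2,x3,x4=1110]: 00001111  (ones: 4)
  rows 120-127 [x1,x2,x3,x4=1111]: 00001111  (ones: 4)
Count of 1-rows = 2+0+2+0+0+0+0+0+2+4+2+4+4+4+4+4 = 32

32


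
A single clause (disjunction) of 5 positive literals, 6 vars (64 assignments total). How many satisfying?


Step 1: Total=2^6=64
Step 2: Unsat when all 5 false: 2^1=2
Step 3: Sat=64-2=62

62


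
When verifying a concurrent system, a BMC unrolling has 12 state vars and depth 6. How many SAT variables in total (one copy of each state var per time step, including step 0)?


BMC unrolls to depth k, creating one copy of each state var for steps 0..k.
Step count = 6 + 1 = 7 (steps 0 through 6)
Vars per step = 12
Total = 12 * 7 = 84

84


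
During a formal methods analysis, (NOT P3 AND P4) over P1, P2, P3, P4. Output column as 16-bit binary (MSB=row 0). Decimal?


Formula: (NOT P3 AND P4) over P1, P2, P3, P4 (16 rows)
Evaluate each row (bits = P1,P2,P3,P4, MSB first):
  row 0 [0000]: (NOT 0 AND 0) -> 0
  row 1 [0001]: (NOT 0 AND 1) -> 1
  row 2 [0010]: (NOT 1 AND 0) -> 0
  row 3 [0011]: (NOT 1 AND 1) -> 0
  row 4 [0100]: (NOT 0 AND 0) -> 0
  row 5 [0101]: (NOT 0 AND 1) -> 1
  row 6 [0110]: (NOT 1 AND 0) -> 0
  row 7 [0111]: (NOT 1 AND 1) -> 0
  row 8 [1000]: (NOT 0 AND 0) -> 0
  row 9 [1001]: (NOT 0 AND 1) -> 1
  row 10 [1010]: (NOT 1 AND 0) -> 0
  row 11 [1011]: (NOT 1 AND 1) -> 0
  row 12 [1100]: (NOT 0 AND 0) -> 0
  row 13 [1101]: (NOT 0 AND 1) -> 1
  row 14 [1110]: (NOT 1 AND 0) -> 0
  row 15 [1111]: (NOT 1 AND 1) -> 0
Full result column, 4 rows per line (P1,P2 fixed per line; P3,P4 runs 00..11 left to right):
  rows 0-3 [P1,P2=00]: 0100  = hex 4
  rows 4-7 [P1,P2=01]: 0100  = hex 4
  rows 8-11 [P1,P2=10]: 0100  = hex 4
  rows 12-15 [P1,P2=11]: 0100  = hex 4
Output column (row 0 .. row 15) = 0100010001000100
Output column grouped in 4s = 0100 0100 0100 0100 = 0x4444
Convert to decimal digit by digit (value = value*16 + digit):
  4 -> 4
  4*16 + 4 = 68
  68*16 + 4 = 1092
  1092*16 + 4 = 17476
Decimal = 17476

17476


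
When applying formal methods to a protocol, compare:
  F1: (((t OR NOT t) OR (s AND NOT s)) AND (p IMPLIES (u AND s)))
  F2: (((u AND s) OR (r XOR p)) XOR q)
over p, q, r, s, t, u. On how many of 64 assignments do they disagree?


F1 = (((t OR NOT t) OR (s AND NOT s)) AND (p IMPLIES (u AND s)))
F2 = (((u AND s) OR (r XOR p)) XOR q)
Evaluate both on each of 64 rows (bits = p,q,r,s,t,u):
  row 0 [000000]: F1=1 F2=0 (differ) -> 1
  row 1 [000001]: F1=1 F2=0 (differ) -> 1
  row 2 [000010]: F1=1 F2=0 (differ) -> 1
  row 3 [000011]: F1=1 F2=0 (differ) -> 1
  row 4 [000100]: F1=1 F2=0 (differ) -> 1
  (every remaining row is evaluated the same way; all 64 results are listed next)
Full result column, 8 rows per line (p,q,r fixed per line; s,t,u runs 000..111 left to right):
  rows 0-7 [p,q,r=000]: 11111010  (ones: 6)
  rows 8-15 [p,q,r=001]: 00000000  (ones: 0)
  rows 16-23 [p,q,r=010]: 00000101  (ones: 2)
  rows 24-31 [p,q,r=011]: 11111111  (ones: 8)
  rows 32-39 [p,q,r=100]: 11111010  (ones: 6)
  rows 40-47 [p,q,r=101]: 00000000  (ones: 0)
  rows 48-55 [p,q,r=110]: 00000101  (ones: 2)
  rows 56-63 [p,q,r=111]: 11111111  (ones: 8)
Disagreements = 6+0+2+8+6+0+2+8 = 32

32


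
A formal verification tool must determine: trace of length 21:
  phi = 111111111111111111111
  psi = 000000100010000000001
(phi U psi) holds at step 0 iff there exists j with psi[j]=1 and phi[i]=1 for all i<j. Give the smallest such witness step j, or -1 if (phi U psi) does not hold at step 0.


(phi U psi) at 0: need smallest j with psi[j]=1 and phi[i]=1 for all i in [0,j).
Scan from step 0:
  step 0: phi=1, psi=0 -> continue
  step 1: phi=1, psi=0 -> continue
  step 2: phi=1, psi=0 -> continue
  step 3: phi=1, psi=0 -> continue
  step 6: psi=1 and phi held for [0,6) -> witness found
Witness step = 6

6


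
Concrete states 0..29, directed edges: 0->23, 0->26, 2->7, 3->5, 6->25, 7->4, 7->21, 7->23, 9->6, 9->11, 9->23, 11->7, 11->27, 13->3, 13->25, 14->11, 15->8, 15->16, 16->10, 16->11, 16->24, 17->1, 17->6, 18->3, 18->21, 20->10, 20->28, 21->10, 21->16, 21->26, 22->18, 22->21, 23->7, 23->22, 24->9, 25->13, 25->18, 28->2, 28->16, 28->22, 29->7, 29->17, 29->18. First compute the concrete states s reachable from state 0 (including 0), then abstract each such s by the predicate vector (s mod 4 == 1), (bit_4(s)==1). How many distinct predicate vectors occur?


BFS from 0:
Concrete reachable: {0, 3, 4, 5, 6, 7, 9, 10, 11, 13, 16, 18, 21, 22, 23, 24, 25, 26, 27}
Abstract via predicates (s mod 4 == 1), (bit_4(s)==1):
  (0,0) <- {0, 3, 4, 6, 7, 10, 11}
  (0,1) <- {16, 18, 22, 23, 24, 26, 27}
  (1,0) <- {5, 9, 13}
  (1,1) <- {21, 25}
Distinct abstract states = 4

4


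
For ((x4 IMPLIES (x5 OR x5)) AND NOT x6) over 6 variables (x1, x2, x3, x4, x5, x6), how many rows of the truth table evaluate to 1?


Formula: ((x4 IMPLIES (x5 OR x5)) AND NOT x6) over 6 vars (64 rows)
Evaluate each row (x1, x2, x3, x4, x5, x6 as bits, MSB first):
  row 0 [000000]: ((0 IMPLIES (0 OR 0)) AND NOT 0) -> 1
  row 1 [000001]: ((0 IMPLIES (0 OR 0)) AND NOT 1) -> 0
  row 2 [000010]: ((0 IMPLIES (1 OR 1)) AND NOT 0) -> 1
  row 3 [000011]: ((0 IMPLIES (1 OR 1)) AND NOT 1) -> 0
  row 4 [000100]: ((1 IMPLIES (0 OR 0)) AND NOT 0) -> 0
  (every remaining row is evaluated the same way; all 64 results are listed next)
Full result column, 8 rows per line (x1,x2,x3 fixed per line; x4,x5,x6 runs 000..111 left to right):
  rows 0-7 [x1,x2,x3=000]: 10100010  (ones: 3)
  rows 8-15 [x1,x2,x3=001]: 10100010  (ones: 3)
  rows 16-23 [x1,x2,x3=010]: 10100010  (ones: 3)
  rows 24-31 [x1,x2,x3=011]: 10100010  (ones: 3)
  rows 32-39 [x1,x2,x3=100]: 10100010  (ones: 3)
  rows 40-47 [x1,x2,x3=101]: 10100010  (ones: 3)
  rows 48-55 [x1,x2,x3=110]: 10100010  (ones: 3)
  rows 56-63 [x1,x2,x3=111]: 10100010  (ones: 3)
Count of 1-rows = 3+3+3+3+3+3+3+3 = 24

24


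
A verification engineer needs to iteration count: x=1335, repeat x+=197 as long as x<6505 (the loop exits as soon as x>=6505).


Step 1: x goes from 1335 toward 6505 by 197; the body runs while x<6505, so iterations = ceil((bound-start)/step)
Step 2: Distance=5170
Step 3: ceil(5170/197)=27

27


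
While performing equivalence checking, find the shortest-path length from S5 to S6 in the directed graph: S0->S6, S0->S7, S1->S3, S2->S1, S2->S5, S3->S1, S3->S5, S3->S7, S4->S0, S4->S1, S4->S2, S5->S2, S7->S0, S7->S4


BFS layer-by-layer from S5:
  dist 0: {S5}
  dist 1: {S2}
  dist 2: {S1}
  dist 3: {S3}
  dist 4: {S7}
  dist 5: {S0, S4}
  dist 6: {S6}
  -> S6 reached at distance 6
Shortest path length = 6

6


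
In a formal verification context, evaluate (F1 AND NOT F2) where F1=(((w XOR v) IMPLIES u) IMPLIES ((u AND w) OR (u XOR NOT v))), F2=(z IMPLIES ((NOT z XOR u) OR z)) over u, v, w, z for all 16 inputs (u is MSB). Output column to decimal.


F1 = (((w XOR v) IMPLIES u) IMPLIES ((u AND w) OR (u XOR NOT v)))
F2 = (z IMPLIES ((NOT z XOR u) OR z))
Counterexample to F1=>F2 is where F1=1 and F2=0.
Evaluate each row (bits = u,v,w,z, MSB first):
  row 0 [0000]: F1=1 F2=1 -> F1&~F2 -> 0
  row 1 [0001]: F1=1 F2=1 -> F1&~F2 -> 0
  row 2 [0010]: F1=1 F2=1 -> F1&~F2 -> 0
  row 3 [0011]: F1=1 F2=1 -> F1&~F2 -> 0
  row 4 [0100]: F1=1 F2=1 -> F1&~F2 -> 0
  row 5 [0101]: F1=1 F2=1 -> F1&~F2 -> 0
  row 6 [0110]: F1=0 F2=1 -> F1&~F2 -> 0
  row 7 [0111]: F1=0 F2=1 -> F1&~F2 -> 0
  row 8 [1000]: F1=0 F2=1 -> F1&~F2 -> 0
  row 9 [1001]: F1=0 F2=1 -> F1&~F2 -> 0
  row 10 [1010]: F1=1 F2=1 -> F1&~F2 -> 0
  row 11 [1011]: F1=1 F2=1 -> F1&~F2 -> 0
  row 12 [1100]: F1=1 F2=1 -> F1&~F2 -> 0
  row 13 [1101]: F1=1 F2=1 -> F1&~F2 -> 0
  row 14 [1110]: F1=1 F2=1 -> F1&~F2 -> 0
  row 15 [1111]: F1=1 F2=1 -> F1&~F2 -> 0
Full result column, 4 rows per line (u,v fixed per line; w,z runs 00..11 left to right):
  rows 0-3 [u,v=00]: 0000  = hex 0
  rows 4-7 [u,v=01]: 0000  = hex 0
  rows 8-11 [u,v=10]: 0000  = hex 0
  rows 12-15 [u,v=11]: 0000  = hex 0
Counterexample vector (row 0 .. row 15) = 0000000000000000
Output column grouped in 4s = 0000 0000 0000 0000 = 0x0000
Convert to decimal digit by digit (value = value*16 + digit):
  0 -> 0
  0*16 + 0 = 0
  0*16 + 0 = 0
  0*16 + 0 = 0
Decimal = 0

0


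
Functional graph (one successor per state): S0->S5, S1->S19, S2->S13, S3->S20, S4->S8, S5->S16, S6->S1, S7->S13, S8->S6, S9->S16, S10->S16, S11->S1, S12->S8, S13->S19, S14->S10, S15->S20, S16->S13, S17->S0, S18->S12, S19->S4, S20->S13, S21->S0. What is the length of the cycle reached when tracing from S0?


Trace from S0 until a state repeats:
  S0 -> S5 -> S16 -> S13 -> S19 -> S4 -> S8 -> S6 -> S1 -> S19
S19 first seen at step 4, revisited at step 9.
Cycle length = 9 - 4 = 5

5


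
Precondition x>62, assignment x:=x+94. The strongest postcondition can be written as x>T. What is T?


Formula: sp(P, x:=E) = exists old_x. (x = E[old_x/x]) AND P[old_x/x] (old_x is the value of x before the assignment; eliminate old_x by solving x = E[old_x/x] for old_x)
Step 1: Precondition P: x>62, i.e. old_x > 62
Step 2: Assignment gives x = old_x + 94, so old_x = x - 94
Step 3: Substitute into P: x - 94 > 62
Step 4: Simplify: x > 62+94 = 156

156


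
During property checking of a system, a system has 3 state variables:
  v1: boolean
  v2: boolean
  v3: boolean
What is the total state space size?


State space = product of domain sizes of all variables.
Domain sizes:
  v1 (boolean): 2
  v2 (boolean): 2
  v3 (boolean): 2
Product = 2 * 2 * 2 = 8

8


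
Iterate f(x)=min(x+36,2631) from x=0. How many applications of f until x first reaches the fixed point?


Step 1: x=0, cap=2631, increment=36
Step 2: x grows by 36 each step until capped at 2631; fixed point is x=2631
Step 3: iterations = ceil(2631/36) = 74

74


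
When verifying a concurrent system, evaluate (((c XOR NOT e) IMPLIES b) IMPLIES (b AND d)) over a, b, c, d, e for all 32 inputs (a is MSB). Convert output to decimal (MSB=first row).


Formula: (((c XOR NOT e) IMPLIES b) IMPLIES (b AND d)) over a, b, c, d, e (32 rows)
Evaluate each row (bits = a,b,c,d,e, MSB first):
  row 0 [00000]: (((0 XOR NOT 0) IMPLIES 0) IMPLIES (0 AND 0)) -> 1
  row 1 [00001]: (((0 XOR NOT 1) IMPLIES 0) IMPLIES (0 AND 0)) -> 0
  row 2 [00010]: (((0 XOR NOT 0) IMPLIES 0) IMPLIES (0 AND 1)) -> 1
  row 3 [00011]: (((0 XOR NOT 1) IMPLIES 0) IMPLIES (0 AND 1)) -> 0
  row 4 [00100]: (((1 XOR NOT 0) IMPLIES 0) IMPLIES (0 AND 0)) -> 0
  row 5 [00101]: (((1 XOR NOT 1) IMPLIES 0) IMPLIES (0 AND 0)) -> 1
  row 6 [00110]: (((1 XOR NOT 0) IMPLIES 0) IMPLIES (0 AND 1)) -> 0
  row 7 [00111]: (((1 XOR NOT 1) IMPLIES 0) IMPLIES (0 AND 1)) -> 1
  row 8 [01000]: (((0 XOR NOT 0) IMPLIES 1) IMPLIES (1 AND 0)) -> 0
  row 9 [01001]: (((0 XOR NOT 1) IMPLIES 1) IMPLIES (1 AND 0)) -> 0
  row 10 [01010]: (((0 XOR NOT 0) IMPLIES 1) IMPLIES (1 AND 1)) -> 1
  row 11 [01011]: (((0 XOR NOT 1) IMPLIES 1) IMPLIES (1 AND 1)) -> 1
  row 12 [01100]: (((1 XOR NOT 0) IMPLIES 1) IMPLIES (1 AND 0)) -> 0
  row 13 [01101]: (((1 XOR NOT 1) IMPLIES 1) IMPLIES (1 AND 0)) -> 0
  row 14 [01110]: (((1 XOR NOT 0) IMPLIES 1) IMPLIES (1 AND 1)) -> 1
  row 15 [01111]: (((1 XOR NOT 1) IMPLIES 1) IMPLIES (1 AND 1)) -> 1
  row 16 [10000]: (((0 XOR NOT 0) IMPLIES 0) IMPLIES (0 AND 0)) -> 1
  row 17 [10001]: (((0 XOR NOT 1) IMPLIES 0) IMPLIES (0 AND 0)) -> 0
  row 18 [10010]: (((0 XOR NOT 0) IMPLIES 0) IMPLIES (0 AND 1)) -> 1
  row 19 [10011]: (((0 XOR NOT 1) IMPLIES 0) IMPLIES (0 AND 1)) -> 0
  row 20 [10100]: (((1 XOR NOT 0) IMPLIES 0) IMPLIES (0 AND 0)) -> 0
  row 21 [10101]: (((1 XOR NOT 1) IMPLIES 0) IMPLIES (0 AND 0)) -> 1
  row 22 [10110]: (((1 XOR NOT 0) IMPLIES 0) IMPLIES (0 AND 1)) -> 0
  row 23 [10111]: (((1 XOR NOT 1) IMPLIES 0) IMPLIES (0 AND 1)) -> 1
  row 24 [11000]: (((0 XOR NOT 0) IMPLIES 1) IMPLIES (1 AND 0)) -> 0
  row 25 [11001]: (((0 XOR NOT 1) IMPLIES 1) IMPLIES (1 AND 0)) -> 0
  row 26 [11010]: (((0 XOR NOT 0) IMPLIES 1) IMPLIES (1 AND 1)) -> 1
  row 27 [11011]: (((0 XOR NOT 1) IMPLIES 1) IMPLIES (1 AND 1)) -> 1
  row 28 [11100]: (((1 XOR NOT 0) IMPLIES 1) IMPLIES (1 AND 0)) -> 0
  row 29 [11101]: (((1 XOR NOT 1) IMPLIES 1) IMPLIES (1 AND 0)) -> 0
  row 30 [11110]: (((1 XOR NOT 0) IMPLIES 1) IMPLIES (1 AND 1)) -> 1
  row 31 [11111]: (((1 XOR NOT 1) IMPLIES 1) IMPLIES (1 AND 1)) -> 1
Full result column, 4 rows per line (a,b,c fixed per line; d,e runs 00..11 left to right):
  rows 0-3 [a,b,c=000]: 1010  = hex A
  rows 4-7 [a,b,c=001]: 0101  = hex 5
  rows 8-11 [a,b,c=010]: 0011  = hex 3
  rows 12-15 [a,b,c=011]: 0011  = hex 3
  rows 16-19 [a,b,c=100]: 1010  = hex A
  rows 20-23 [a,b,c=101]: 0101  = hex 5
  rows 24-27 [a,b,c=110]: 0011  = hex 3
  rows 28-31 [a,b,c=111]: 0011  = hex 3
Output column (row 0 .. row 31) = 10100101001100111010010100110011
Output column grouped in 4s = 1010 0101 0011 0011 1010 0101 0011 0011 = 0xA533A533
Convert to decimal digit by digit (value = value*16 + digit):
  A -> 10
  10*16 + 5 = 165
  165*16 + 3 = 2643
  2643*16 + 3 = 42291
  42291*16 + 10 (A) = 676666
  676666*16 + 5 = 10826661
  10826661*16 + 3 = 173226579
  173226579*16 + 3 = 2771625267
Decimal = 2771625267

2771625267
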